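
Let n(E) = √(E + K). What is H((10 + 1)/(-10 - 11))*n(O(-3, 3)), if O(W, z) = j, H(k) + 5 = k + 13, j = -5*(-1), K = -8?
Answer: 157*I*√3/21 ≈ 12.949*I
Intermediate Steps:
j = 5
H(k) = 8 + k (H(k) = -5 + (k + 13) = -5 + (13 + k) = 8 + k)
O(W, z) = 5
n(E) = √(-8 + E) (n(E) = √(E - 8) = √(-8 + E))
H((10 + 1)/(-10 - 11))*n(O(-3, 3)) = (8 + (10 + 1)/(-10 - 11))*√(-8 + 5) = (8 + 11/(-21))*√(-3) = (8 + 11*(-1/21))*(I*√3) = (8 - 11/21)*(I*√3) = 157*(I*√3)/21 = 157*I*√3/21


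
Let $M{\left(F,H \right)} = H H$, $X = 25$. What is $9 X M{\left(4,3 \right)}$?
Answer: $2025$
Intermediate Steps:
$M{\left(F,H \right)} = H^{2}$
$9 X M{\left(4,3 \right)} = 9 \cdot 25 \cdot 3^{2} = 225 \cdot 9 = 2025$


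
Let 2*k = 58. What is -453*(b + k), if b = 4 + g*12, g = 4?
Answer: -36693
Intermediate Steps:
k = 29 (k = (1/2)*58 = 29)
b = 52 (b = 4 + 4*12 = 4 + 48 = 52)
-453*(b + k) = -453*(52 + 29) = -453*81 = -36693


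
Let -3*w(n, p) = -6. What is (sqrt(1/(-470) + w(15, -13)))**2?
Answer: 939/470 ≈ 1.9979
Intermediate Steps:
w(n, p) = 2 (w(n, p) = -1/3*(-6) = 2)
(sqrt(1/(-470) + w(15, -13)))**2 = (sqrt(1/(-470) + 2))**2 = (sqrt(-1/470 + 2))**2 = (sqrt(939/470))**2 = (sqrt(441330)/470)**2 = 939/470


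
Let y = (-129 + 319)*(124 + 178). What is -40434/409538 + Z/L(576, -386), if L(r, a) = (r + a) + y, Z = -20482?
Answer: -6130402/13488045 ≈ -0.45451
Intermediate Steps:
y = 57380 (y = 190*302 = 57380)
L(r, a) = 57380 + a + r (L(r, a) = (r + a) + 57380 = (a + r) + 57380 = 57380 + a + r)
-40434/409538 + Z/L(576, -386) = -40434/409538 - 20482/(57380 - 386 + 576) = -40434*1/409538 - 20482/57570 = -879/8903 - 20482*1/57570 = -879/8903 - 539/1515 = -6130402/13488045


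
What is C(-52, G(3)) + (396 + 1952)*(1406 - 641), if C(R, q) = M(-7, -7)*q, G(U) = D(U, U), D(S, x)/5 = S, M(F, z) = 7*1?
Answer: 1796325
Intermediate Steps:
M(F, z) = 7
D(S, x) = 5*S
G(U) = 5*U
C(R, q) = 7*q
C(-52, G(3)) + (396 + 1952)*(1406 - 641) = 7*(5*3) + (396 + 1952)*(1406 - 641) = 7*15 + 2348*765 = 105 + 1796220 = 1796325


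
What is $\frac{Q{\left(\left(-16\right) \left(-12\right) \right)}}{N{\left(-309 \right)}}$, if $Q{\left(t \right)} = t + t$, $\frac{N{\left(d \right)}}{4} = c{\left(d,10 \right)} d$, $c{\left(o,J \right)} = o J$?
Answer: $\frac{16}{159135} \approx 0.00010054$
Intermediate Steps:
$c{\left(o,J \right)} = J o$
$N{\left(d \right)} = 40 d^{2}$ ($N{\left(d \right)} = 4 \cdot 10 d d = 4 \cdot 10 d^{2} = 40 d^{2}$)
$Q{\left(t \right)} = 2 t$
$\frac{Q{\left(\left(-16\right) \left(-12\right) \right)}}{N{\left(-309 \right)}} = \frac{2 \left(\left(-16\right) \left(-12\right)\right)}{40 \left(-309\right)^{2}} = \frac{2 \cdot 192}{40 \cdot 95481} = \frac{384}{3819240} = 384 \cdot \frac{1}{3819240} = \frac{16}{159135}$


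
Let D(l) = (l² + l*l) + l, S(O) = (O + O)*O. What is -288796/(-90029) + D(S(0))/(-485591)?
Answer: 288796/90029 ≈ 3.2078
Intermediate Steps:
S(O) = 2*O² (S(O) = (2*O)*O = 2*O²)
D(l) = l + 2*l² (D(l) = (l² + l²) + l = 2*l² + l = l + 2*l²)
-288796/(-90029) + D(S(0))/(-485591) = -288796/(-90029) + ((2*0²)*(1 + 2*(2*0²)))/(-485591) = -288796*(-1/90029) + ((2*0)*(1 + 2*(2*0)))*(-1/485591) = 288796/90029 + (0*(1 + 2*0))*(-1/485591) = 288796/90029 + (0*(1 + 0))*(-1/485591) = 288796/90029 + (0*1)*(-1/485591) = 288796/90029 + 0*(-1/485591) = 288796/90029 + 0 = 288796/90029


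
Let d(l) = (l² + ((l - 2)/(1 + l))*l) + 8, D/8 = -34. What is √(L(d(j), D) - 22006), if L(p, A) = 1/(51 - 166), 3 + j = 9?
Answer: I*√291029465/115 ≈ 148.34*I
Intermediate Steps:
D = -272 (D = 8*(-34) = -272)
j = 6 (j = -3 + 9 = 6)
d(l) = 8 + l² + l*(-2 + l)/(1 + l) (d(l) = (l² + ((-2 + l)/(1 + l))*l) + 8 = (l² + l*(-2 + l)/(1 + l)) + 8 = 8 + l² + l*(-2 + l)/(1 + l))
L(p, A) = -1/115 (L(p, A) = 1/(-115) = -1/115)
√(L(d(j), D) - 22006) = √(-1/115 - 22006) = √(-2530691/115) = I*√291029465/115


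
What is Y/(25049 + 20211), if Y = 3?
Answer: 3/45260 ≈ 6.6284e-5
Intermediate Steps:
Y/(25049 + 20211) = 3/(25049 + 20211) = 3/45260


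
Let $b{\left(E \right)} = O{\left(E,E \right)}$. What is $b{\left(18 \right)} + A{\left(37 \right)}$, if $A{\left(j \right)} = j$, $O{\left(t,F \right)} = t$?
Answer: $55$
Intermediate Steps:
$b{\left(E \right)} = E$
$b{\left(18 \right)} + A{\left(37 \right)} = 18 + 37 = 55$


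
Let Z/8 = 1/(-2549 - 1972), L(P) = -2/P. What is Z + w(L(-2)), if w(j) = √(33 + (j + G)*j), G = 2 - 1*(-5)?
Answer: -8/4521 + √41 ≈ 6.4014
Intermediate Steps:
G = 7 (G = 2 + 5 = 7)
Z = -8/4521 (Z = 8/(-2549 - 1972) = 8/(-4521) = 8*(-1/4521) = -8/4521 ≈ -0.0017695)
w(j) = √(33 + j*(7 + j)) (w(j) = √(33 + (j + 7)*j) = √(33 + (7 + j)*j) = √(33 + j*(7 + j)))
Z + w(L(-2)) = -8/4521 + √(33 + (-2/(-2))² + 7*(-2/(-2))) = -8/4521 + √(33 + (-2*(-½))² + 7*(-2*(-½))) = -8/4521 + √(33 + 1² + 7*1) = -8/4521 + √(33 + 1 + 7) = -8/4521 + √41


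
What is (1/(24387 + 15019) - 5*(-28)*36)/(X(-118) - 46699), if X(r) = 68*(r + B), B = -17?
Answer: -198606241/2201967874 ≈ -0.090195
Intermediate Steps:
X(r) = -1156 + 68*r (X(r) = 68*(r - 17) = 68*(-17 + r) = -1156 + 68*r)
(1/(24387 + 15019) - 5*(-28)*36)/(X(-118) - 46699) = (1/(24387 + 15019) - 5*(-28)*36)/((-1156 + 68*(-118)) - 46699) = (1/39406 + 140*36)/((-1156 - 8024) - 46699) = (1/39406 + 5040)/(-9180 - 46699) = (198606241/39406)/(-55879) = (198606241/39406)*(-1/55879) = -198606241/2201967874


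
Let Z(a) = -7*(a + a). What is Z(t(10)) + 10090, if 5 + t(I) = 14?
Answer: 9964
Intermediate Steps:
t(I) = 9 (t(I) = -5 + 14 = 9)
Z(a) = -14*a
Z(t(10)) + 10090 = -14*9 + 10090 = -126 + 10090 = 9964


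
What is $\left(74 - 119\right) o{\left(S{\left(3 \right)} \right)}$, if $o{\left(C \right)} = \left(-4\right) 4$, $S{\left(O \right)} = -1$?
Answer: $720$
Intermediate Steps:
$o{\left(C \right)} = -16$
$\left(74 - 119\right) o{\left(S{\left(3 \right)} \right)} = \left(74 - 119\right) \left(-16\right) = \left(-45\right) \left(-16\right) = 720$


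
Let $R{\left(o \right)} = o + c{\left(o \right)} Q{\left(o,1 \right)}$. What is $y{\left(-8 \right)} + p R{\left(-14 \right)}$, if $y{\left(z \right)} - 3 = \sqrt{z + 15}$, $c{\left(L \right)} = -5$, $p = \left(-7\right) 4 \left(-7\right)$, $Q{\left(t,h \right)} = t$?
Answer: $10979 + \sqrt{7} \approx 10982.0$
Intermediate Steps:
$p = 196$ ($p = \left(-28\right) \left(-7\right) = 196$)
$y{\left(z \right)} = 3 + \sqrt{15 + z}$ ($y{\left(z \right)} = 3 + \sqrt{z + 15} = 3 + \sqrt{15 + z}$)
$R{\left(o \right)} = - 4 o$ ($R{\left(o \right)} = o - 5 o = - 4 o$)
$y{\left(-8 \right)} + p R{\left(-14 \right)} = \left(3 + \sqrt{15 - 8}\right) + 196 \left(\left(-4\right) \left(-14\right)\right) = \left(3 + \sqrt{7}\right) + 196 \cdot 56 = \left(3 + \sqrt{7}\right) + 10976 = 10979 + \sqrt{7}$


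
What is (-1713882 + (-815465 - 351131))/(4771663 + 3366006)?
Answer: -2880478/8137669 ≈ -0.35397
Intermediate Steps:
(-1713882 + (-815465 - 351131))/(4771663 + 3366006) = (-1713882 - 1166596)/8137669 = -2880478*1/8137669 = -2880478/8137669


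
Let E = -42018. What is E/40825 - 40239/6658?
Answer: -1922513019/271812850 ≈ -7.0729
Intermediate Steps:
E/40825 - 40239/6658 = -42018/40825 - 40239/6658 = -1922513019/271812850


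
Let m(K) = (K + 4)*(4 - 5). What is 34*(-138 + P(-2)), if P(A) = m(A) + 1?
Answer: -4726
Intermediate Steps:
m(K) = -4 - K (m(K) = (4 + K)*(-1) = -4 - K)
P(A) = -3 - A (P(A) = (-4 - A) + 1 = -3 - A)
34*(-138 + P(-2)) = 34*(-138 + (-3 - 1*(-2))) = 34*(-138 + (-3 + 2)) = 34*(-138 - 1) = 34*(-139) = -4726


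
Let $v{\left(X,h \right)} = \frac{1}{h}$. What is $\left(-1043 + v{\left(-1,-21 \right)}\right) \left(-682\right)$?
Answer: $\frac{14938528}{21} \approx 7.1136 \cdot 10^{5}$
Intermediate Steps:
$\left(-1043 + v{\left(-1,-21 \right)}\right) \left(-682\right) = \left(-1043 + \frac{1}{-21}\right) \left(-682\right) = \left(-1043 - \frac{1}{21}\right) \left(-682\right) = \left(- \frac{21904}{21}\right) \left(-682\right) = \frac{14938528}{21}$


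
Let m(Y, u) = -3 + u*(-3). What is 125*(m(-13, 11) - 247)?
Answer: -35375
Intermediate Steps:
m(Y, u) = -3 - 3*u
125*(m(-13, 11) - 247) = 125*((-3 - 3*11) - 247) = 125*((-3 - 33) - 247) = 125*(-36 - 247) = 125*(-283) = -35375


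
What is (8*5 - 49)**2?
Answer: 81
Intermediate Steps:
(8*5 - 49)**2 = (40 - 49)**2 = (-9)**2 = 81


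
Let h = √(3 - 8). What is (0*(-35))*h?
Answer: 0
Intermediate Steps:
h = I*√5 (h = √(-5) = I*√5 ≈ 2.2361*I)
(0*(-35))*h = (0*(-35))*(I*√5) = 0*(I*√5) = 0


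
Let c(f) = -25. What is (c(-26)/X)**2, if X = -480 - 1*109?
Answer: 625/346921 ≈ 0.0018016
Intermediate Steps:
X = -589 (X = -480 - 109 = -589)
(c(-26)/X)**2 = (-25/(-589))**2 = (-25*(-1/589))**2 = (25/589)**2 = 625/346921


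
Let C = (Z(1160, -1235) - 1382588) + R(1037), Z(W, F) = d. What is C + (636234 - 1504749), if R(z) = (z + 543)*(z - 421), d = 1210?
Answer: -1276613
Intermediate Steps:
Z(W, F) = 1210
R(z) = (-421 + z)*(543 + z) (R(z) = (543 + z)*(-421 + z) = (-421 + z)*(543 + z))
C = -408098 (C = (1210 - 1382588) + (-228603 + 1037**2 + 122*1037) = -1381378 + (-228603 + 1075369 + 126514) = -1381378 + 973280 = -408098)
C + (636234 - 1504749) = -408098 + (636234 - 1504749) = -408098 - 868515 = -1276613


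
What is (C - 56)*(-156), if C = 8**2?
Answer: -1248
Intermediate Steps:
C = 64
(C - 56)*(-156) = (64 - 56)*(-156) = 8*(-156) = -1248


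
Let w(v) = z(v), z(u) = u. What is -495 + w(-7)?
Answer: -502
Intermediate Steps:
w(v) = v
-495 + w(-7) = -495 - 7 = -502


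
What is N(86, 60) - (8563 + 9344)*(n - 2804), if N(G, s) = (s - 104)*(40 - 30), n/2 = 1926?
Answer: -18766976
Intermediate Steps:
n = 3852 (n = 2*1926 = 3852)
N(G, s) = -1040 + 10*s (N(G, s) = (-104 + s)*10 = -1040 + 10*s)
N(86, 60) - (8563 + 9344)*(n - 2804) = (-1040 + 10*60) - (8563 + 9344)*(3852 - 2804) = (-1040 + 600) - 17907*1048 = -440 - 1*18766536 = -440 - 18766536 = -18766976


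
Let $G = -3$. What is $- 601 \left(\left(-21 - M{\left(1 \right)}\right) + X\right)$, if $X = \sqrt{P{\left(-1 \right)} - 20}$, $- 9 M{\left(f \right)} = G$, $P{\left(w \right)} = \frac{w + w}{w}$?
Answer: $\frac{38464}{3} - 1803 i \sqrt{2} \approx 12821.0 - 2549.8 i$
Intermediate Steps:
$P{\left(w \right)} = 2$ ($P{\left(w \right)} = \frac{2 w}{w} = 2$)
$M{\left(f \right)} = \frac{1}{3}$ ($M{\left(f \right)} = \left(- \frac{1}{9}\right) \left(-3\right) = \frac{1}{3}$)
$X = 3 i \sqrt{2}$ ($X = \sqrt{2 - 20} = \sqrt{-18} = 3 i \sqrt{2} \approx 4.2426 i$)
$- 601 \left(\left(-21 - M{\left(1 \right)}\right) + X\right) = - 601 \left(\left(-21 - \frac{1}{3}\right) + 3 i \sqrt{2}\right) = - 601 \left(- \frac{64}{3} + 3 i \sqrt{2}\right) = \frac{38464}{3} - 1803 i \sqrt{2}$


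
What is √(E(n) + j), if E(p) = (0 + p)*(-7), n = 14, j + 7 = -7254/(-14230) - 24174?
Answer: I*√1229055473670/7115 ≈ 155.82*I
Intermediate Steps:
j = -172044188/7115 (j = -7 + (-7254/(-14230) - 24174) = -7 + (-7254*(-1/14230) - 24174) = -7 + (3627/7115 - 24174) = -7 - 171994383/7115 = -172044188/7115 ≈ -24181.)
E(p) = -7*p (E(p) = p*(-7) = -7*p)
√(E(n) + j) = √(-7*14 - 172044188/7115) = √(-98 - 172044188/7115) = √(-172741458/7115) = I*√1229055473670/7115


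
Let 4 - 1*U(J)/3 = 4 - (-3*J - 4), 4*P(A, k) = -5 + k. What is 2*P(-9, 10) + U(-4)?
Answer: 53/2 ≈ 26.500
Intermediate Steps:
P(A, k) = -5/4 + k/4 (P(A, k) = (-5 + k)/4 = -5/4 + k/4)
U(J) = -12 - 9*J (U(J) = 12 - 3*(4 - (-3*J - 4)) = 12 - 3*(4 - (-4 - 3*J)) = 12 - 3*(4 + (4 + 3*J)) = 12 - 3*(8 + 3*J) = 12 + (-24 - 9*J) = -12 - 9*J)
2*P(-9, 10) + U(-4) = 2*(-5/4 + (¼)*10) + (-12 - 9*(-4)) = 2*(-5/4 + 5/2) + (-12 + 36) = 2*(5/4) + 24 = 5/2 + 24 = 53/2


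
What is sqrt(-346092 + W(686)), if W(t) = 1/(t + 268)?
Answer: I*sqrt(34998207302)/318 ≈ 588.3*I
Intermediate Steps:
W(t) = 1/(268 + t)
sqrt(-346092 + W(686)) = sqrt(-346092 + 1/(268 + 686)) = sqrt(-346092 + 1/954) = sqrt(-330171767/954) = I*sqrt(34998207302)/318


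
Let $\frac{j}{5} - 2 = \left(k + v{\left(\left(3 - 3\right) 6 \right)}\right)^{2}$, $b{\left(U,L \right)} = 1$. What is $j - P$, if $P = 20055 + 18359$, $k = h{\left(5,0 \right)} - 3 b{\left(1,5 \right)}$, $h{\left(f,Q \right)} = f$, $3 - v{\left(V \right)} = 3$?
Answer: $-38384$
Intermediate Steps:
$v{\left(V \right)} = 0$ ($v{\left(V \right)} = 3 - 3 = 0$)
$k = 2$ ($k = 5 - 3 = 2$)
$P = 38414$
$j = 30$ ($j = 10 + 5 \left(2 + 0\right)^{2} = 10 + 5 \cdot 2^{2} = 10 + 5 \cdot 4 = 10 + 20 = 30$)
$j - P = 30 - 38414 = -38384$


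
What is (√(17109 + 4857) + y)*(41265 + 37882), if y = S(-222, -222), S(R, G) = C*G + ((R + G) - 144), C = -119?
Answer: 2044367010 + 79147*√21966 ≈ 2.0561e+9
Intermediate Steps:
S(R, G) = -144 + R - 118*G (S(R, G) = -119*G + ((R + G) - 144) = -119*G + ((G + R) - 144) = -119*G + (-144 + G + R) = -144 + R - 118*G)
y = 25830 (y = -144 - 222 - 118*(-222) = -144 - 222 + 26196 = 25830)
(√(17109 + 4857) + y)*(41265 + 37882) = (√(17109 + 4857) + 25830)*(41265 + 37882) = (√21966 + 25830)*79147 = (25830 + √21966)*79147 = 2044367010 + 79147*√21966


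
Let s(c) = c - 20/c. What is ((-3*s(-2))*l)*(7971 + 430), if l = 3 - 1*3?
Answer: 0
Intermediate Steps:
l = 0 (l = 3 - 3 = 0)
s(c) = c - 20/c
((-3*s(-2))*l)*(7971 + 430) = (-3*(-2 - 20/(-2))*0)*(7971 + 430) = (-3*(-2 - 20*(-½))*0)*8401 = (-3*(-2 + 10)*0)*8401 = (-3*8*0)*8401 = -24*0*8401 = 0*8401 = 0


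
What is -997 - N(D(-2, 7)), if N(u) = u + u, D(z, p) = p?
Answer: -1011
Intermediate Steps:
N(u) = 2*u
-997 - N(D(-2, 7)) = -997 - 2*7 = -997 - 1*14 = -997 - 14 = -1011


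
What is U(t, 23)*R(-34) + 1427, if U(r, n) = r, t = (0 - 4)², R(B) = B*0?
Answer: 1427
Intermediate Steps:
R(B) = 0
t = 16 (t = (-4)² = 16)
U(t, 23)*R(-34) + 1427 = 16*0 + 1427 = 0 + 1427 = 1427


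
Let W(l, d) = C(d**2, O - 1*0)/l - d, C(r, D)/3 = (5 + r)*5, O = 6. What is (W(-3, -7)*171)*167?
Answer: -7510491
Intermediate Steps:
C(r, D) = 75 + 15*r (C(r, D) = 3*((5 + r)*5) = 3*(25 + 5*r) = 75 + 15*r)
W(l, d) = -d + (75 + 15*d**2)/l (W(l, d) = (75 + 15*d**2)/l - d = -d + (75 + 15*d**2)/l)
(W(-3, -7)*171)*167 = (((75 + 15*(-7)**2 - 1*(-7)*(-3))/(-3))*171)*167 = (-(75 + 15*49 - 21)/3*171)*167 = (-(75 + 735 - 21)/3*171)*167 = (-1/3*789*171)*167 = -263*171*167 = -44973*167 = -7510491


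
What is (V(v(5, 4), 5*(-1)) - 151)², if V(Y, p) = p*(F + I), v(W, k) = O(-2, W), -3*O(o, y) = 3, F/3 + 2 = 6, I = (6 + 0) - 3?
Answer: 51076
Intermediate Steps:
I = 3 (I = 6 - 3 = 3)
F = 12 (F = -6 + 3*6 = -6 + 18 = 12)
O(o, y) = -1 (O(o, y) = -⅓*3 = -1)
v(W, k) = -1
V(Y, p) = 15*p (V(Y, p) = p*(12 + 3) = p*15 = 15*p)
(V(v(5, 4), 5*(-1)) - 151)² = (15*(5*(-1)) - 151)² = (15*(-5) - 151)² = (-75 - 151)² = (-226)² = 51076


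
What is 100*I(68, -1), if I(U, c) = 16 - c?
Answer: 1700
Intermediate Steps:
100*I(68, -1) = 100*(16 - 1*(-1)) = 100*(16 + 1) = 100*17 = 1700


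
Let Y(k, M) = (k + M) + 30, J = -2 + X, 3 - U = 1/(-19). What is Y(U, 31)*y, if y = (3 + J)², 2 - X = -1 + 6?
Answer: 4868/19 ≈ 256.21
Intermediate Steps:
X = -3 (X = 2 - (-1 + 6) = 2 - 1*5 = 2 - 5 = -3)
U = 58/19 (U = 3 - 1/(-19) = 3 - 1*(-1/19) = 3 + 1/19 = 58/19 ≈ 3.0526)
J = -5 (J = -2 - 3 = -5)
Y(k, M) = 30 + M + k (Y(k, M) = (M + k) + 30 = 30 + M + k)
y = 4 (y = (3 - 5)² = (-2)² = 4)
Y(U, 31)*y = (30 + 31 + 58/19)*4 = (1217/19)*4 = 4868/19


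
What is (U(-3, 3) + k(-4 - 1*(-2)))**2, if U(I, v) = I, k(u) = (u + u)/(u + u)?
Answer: 4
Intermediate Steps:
k(u) = 1 (k(u) = (2*u)/((2*u)) = (2*u)*(1/(2*u)) = 1)
(U(-3, 3) + k(-4 - 1*(-2)))**2 = (-3 + 1)**2 = (-2)**2 = 4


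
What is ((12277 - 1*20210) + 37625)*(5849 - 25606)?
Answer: -586624844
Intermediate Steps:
((12277 - 1*20210) + 37625)*(5849 - 25606) = ((12277 - 20210) + 37625)*(-19757) = (-7933 + 37625)*(-19757) = 29692*(-19757) = -586624844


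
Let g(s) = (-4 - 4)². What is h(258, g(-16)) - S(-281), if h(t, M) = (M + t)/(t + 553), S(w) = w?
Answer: 228213/811 ≈ 281.40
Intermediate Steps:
g(s) = 64 (g(s) = (-8)² = 64)
h(t, M) = (M + t)/(553 + t)
h(258, g(-16)) - S(-281) = (64 + 258)/(553 + 258) - 1*(-281) = 322/811 + 281 = 228213/811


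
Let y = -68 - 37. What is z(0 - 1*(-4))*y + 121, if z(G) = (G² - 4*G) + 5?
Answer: -404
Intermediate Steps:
y = -105
z(G) = 5 + G² - 4*G
z(0 - 1*(-4))*y + 121 = (5 + (0 - 1*(-4))² - 4*(0 - 1*(-4)))*(-105) + 121 = (5 + (0 + 4)² - 4*(0 + 4))*(-105) + 121 = (5 + 4² - 4*4)*(-105) + 121 = (5 + 16 - 16)*(-105) + 121 = 5*(-105) + 121 = -525 + 121 = -404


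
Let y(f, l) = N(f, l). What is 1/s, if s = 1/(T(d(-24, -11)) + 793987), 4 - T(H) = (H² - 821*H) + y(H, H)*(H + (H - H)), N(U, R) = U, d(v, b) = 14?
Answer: 805093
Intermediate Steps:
y(f, l) = f
T(H) = 4 - 2*H² + 821*H (T(H) = 4 - ((H² - 821*H) + H*(H + (H - H))) = 4 - ((H² - 821*H) + H*(H + 0)) = 4 - ((H² - 821*H) + H*H) = 4 - ((H² - 821*H) + H²) = 4 - (-821*H + 2*H²) = 4 + (-2*H² + 821*H) = 4 - 2*H² + 821*H)
s = 1/805093 (s = 1/((4 - 2*14² + 821*14) + 793987) = 1/((4 - 2*196 + 11494) + 793987) = 1/((4 - 392 + 11494) + 793987) = 1/(11106 + 793987) = 1/805093 ≈ 1.2421e-6)
1/s = 1/(1/805093) = 805093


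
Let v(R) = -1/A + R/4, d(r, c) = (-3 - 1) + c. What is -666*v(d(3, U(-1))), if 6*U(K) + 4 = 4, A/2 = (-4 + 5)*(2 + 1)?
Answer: 777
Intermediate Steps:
A = 6 (A = 2*((-4 + 5)*(2 + 1)) = 2*(1*3) = 2*3 = 6)
U(K) = 0 (U(K) = -⅔ + (⅙)*4 = -⅔ + ⅔ = 0)
d(r, c) = -4 + c
v(R) = -⅙ + R/4 (v(R) = -1/6 + R/4 = -1*⅙ + R*(¼) = -⅙ + R/4)
-666*v(d(3, U(-1))) = -666*(-⅙ + (-4 + 0)/4) = -666*(-⅙ + (¼)*(-4)) = -666*(-⅙ - 1) = -666*(-7/6) = 777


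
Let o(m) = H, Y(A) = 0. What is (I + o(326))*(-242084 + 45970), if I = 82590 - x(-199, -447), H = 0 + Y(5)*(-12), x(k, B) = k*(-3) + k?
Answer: -16119001888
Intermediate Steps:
x(k, B) = -2*k (x(k, B) = -3*k + k = -2*k)
H = 0 (H = 0 + 0*(-12) = 0 + 0 = 0)
I = 82192 (I = 82590 - (-2)*(-199) = 82590 - 1*398 = 82590 - 398 = 82192)
o(m) = 0
(I + o(326))*(-242084 + 45970) = (82192 + 0)*(-242084 + 45970) = 82192*(-196114) = -16119001888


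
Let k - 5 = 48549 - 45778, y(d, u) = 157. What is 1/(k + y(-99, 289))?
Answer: 1/2933 ≈ 0.00034095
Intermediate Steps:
k = 2776 (k = 5 + (48549 - 45778) = 5 + 2771 = 2776)
1/(k + y(-99, 289)) = 1/(2776 + 157) = 1/2933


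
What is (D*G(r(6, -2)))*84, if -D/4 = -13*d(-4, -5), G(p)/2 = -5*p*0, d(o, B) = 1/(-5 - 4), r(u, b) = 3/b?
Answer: 0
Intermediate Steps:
d(o, B) = -⅑ (d(o, B) = 1/(-9) = -⅑)
G(p) = 0 (G(p) = 2*(-5*p*0) = 2*0 = 0)
D = -52/9 (D = -(-52)*(-1)/9 = -4*13/9 = -52/9 ≈ -5.7778)
(D*G(r(6, -2)))*84 = -52/9*0*84 = 0*84 = 0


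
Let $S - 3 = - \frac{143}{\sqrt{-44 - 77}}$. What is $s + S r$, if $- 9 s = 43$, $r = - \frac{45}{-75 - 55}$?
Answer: $- \frac{875}{234} + \frac{9 i}{2} \approx -3.7393 + 4.5 i$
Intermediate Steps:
$r = \frac{9}{26}$ ($r = - \frac{45}{-75 - 55} = - \frac{45}{-130} = \left(-45\right) \left(- \frac{1}{130}\right) = \frac{9}{26} \approx 0.34615$)
$s = - \frac{43}{9}$ ($s = \left(- \frac{1}{9}\right) 43 = - \frac{43}{9} \approx -4.7778$)
$S = 3 + 13 i$ ($S = 3 - \frac{143}{\sqrt{-44 - 77}} = 3 - \frac{143}{\sqrt{-121}} = 3 - \frac{143}{11 i} = 3 - 143 \left(- \frac{i}{11}\right) = 3 + 13 i \approx 3.0 + 13.0 i$)
$s + S r = - \frac{43}{9} + \left(3 + 13 i\right) \frac{9}{26} = - \frac{43}{9} + \left(\frac{27}{26} + \frac{9 i}{2}\right) = - \frac{875}{234} + \frac{9 i}{2}$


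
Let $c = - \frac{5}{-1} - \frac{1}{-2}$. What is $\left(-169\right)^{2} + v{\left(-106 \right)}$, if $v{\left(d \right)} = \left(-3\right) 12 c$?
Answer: $28363$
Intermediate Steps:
$c = \frac{11}{2}$ ($c = \left(-5\right) \left(-1\right) - - \frac{1}{2} = 5 + \frac{1}{2} = \frac{11}{2} \approx 5.5$)
$v{\left(d \right)} = -198$ ($v{\left(d \right)} = \left(-3\right) 12 \cdot \frac{11}{2} = \left(-36\right) \frac{11}{2} = -198$)
$\left(-169\right)^{2} + v{\left(-106 \right)} = \left(-169\right)^{2} - 198 = 28561 - 198 = 28363$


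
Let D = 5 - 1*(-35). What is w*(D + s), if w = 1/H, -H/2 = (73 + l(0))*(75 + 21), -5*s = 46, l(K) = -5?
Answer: -77/32640 ≈ -0.0023591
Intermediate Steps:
s = -46/5 (s = -1/5*46 = -46/5 ≈ -9.2000)
D = 40 (D = 5 + 35 = 40)
H = -13056 (H = -2*(73 - 5)*(75 + 21) = -136*96 = -2*6528 = -13056)
w = -1/13056 (w = 1/(-13056) = -1/13056 ≈ -7.6593e-5)
w*(D + s) = -(40 - 46/5)/13056 = -1/13056*154/5 = -77/32640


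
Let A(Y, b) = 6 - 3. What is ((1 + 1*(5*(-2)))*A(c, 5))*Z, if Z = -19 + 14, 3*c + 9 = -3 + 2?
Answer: 135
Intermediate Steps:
c = -10/3 (c = -3 + (-3 + 2)/3 = -3 + (1/3)*(-1) = -3 - 1/3 = -10/3 ≈ -3.3333)
Z = -5
A(Y, b) = 3
((1 + 1*(5*(-2)))*A(c, 5))*Z = ((1 + 1*(5*(-2)))*3)*(-5) = ((1 + 1*(-10))*3)*(-5) = ((1 - 10)*3)*(-5) = -9*3*(-5) = -27*(-5) = 135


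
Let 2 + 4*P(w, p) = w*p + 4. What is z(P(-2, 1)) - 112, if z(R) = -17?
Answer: -129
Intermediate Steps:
P(w, p) = ½ + p*w/4 (P(w, p) = -½ + (w*p + 4)/4 = -½ + (p*w + 4)/4 = -½ + (4 + p*w)/4 = -½ + (1 + p*w/4) = ½ + p*w/4)
z(P(-2, 1)) - 112 = -17 - 112 = -129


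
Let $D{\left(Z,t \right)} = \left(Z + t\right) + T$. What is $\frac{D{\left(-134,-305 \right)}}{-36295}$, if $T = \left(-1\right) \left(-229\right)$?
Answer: $\frac{6}{1037} \approx 0.0057859$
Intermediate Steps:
$T = 229$
$D{\left(Z,t \right)} = 229 + Z + t$ ($D{\left(Z,t \right)} = \left(Z + t\right) + 229 = 229 + Z + t$)
$\frac{D{\left(-134,-305 \right)}}{-36295} = \frac{229 - 134 - 305}{-36295} = \left(-210\right) \left(- \frac{1}{36295}\right) = \frac{6}{1037}$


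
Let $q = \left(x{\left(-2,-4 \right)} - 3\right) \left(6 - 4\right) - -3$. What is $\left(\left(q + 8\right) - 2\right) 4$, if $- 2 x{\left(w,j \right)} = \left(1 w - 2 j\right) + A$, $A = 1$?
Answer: $-16$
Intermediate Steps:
$x{\left(w,j \right)} = - \frac{1}{2} + j - \frac{w}{2}$ ($x{\left(w,j \right)} = - \frac{\left(1 w - 2 j\right) + 1}{2} = - \frac{\left(w - 2 j\right) + 1}{2} = - \frac{1 + w - 2 j}{2} = - \frac{1}{2} + j - \frac{w}{2}$)
$q = -10$ ($q = \left(\left(- \frac{1}{2} - 4 - -1\right) - 3\right) \left(6 - 4\right) - -3 = \left(\left(- \frac{1}{2} - 4 + 1\right) - 3\right) 2 + 3 = \left(- \frac{7}{2} - 3\right) 2 + 3 = \left(- \frac{13}{2}\right) 2 + 3 = -13 + 3 = -10$)
$\left(\left(q + 8\right) - 2\right) 4 = \left(\left(-10 + 8\right) - 2\right) 4 = \left(-2 - 2\right) 4 = \left(-4\right) 4 = -16$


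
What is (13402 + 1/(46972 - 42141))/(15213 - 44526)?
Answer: -64745063/141611103 ≈ -0.45720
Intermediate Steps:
(13402 + 1/(46972 - 42141))/(15213 - 44526) = (13402 + 1/4831)/(-29313) = (13402 + 1/4831)*(-1/29313) = (64745063/4831)*(-1/29313) = -64745063/141611103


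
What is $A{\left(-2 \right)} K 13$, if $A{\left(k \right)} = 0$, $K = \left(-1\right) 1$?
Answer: $0$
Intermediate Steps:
$K = -1$
$A{\left(-2 \right)} K 13 = 0 \left(-1\right) 13 = 0 \cdot 13 = 0$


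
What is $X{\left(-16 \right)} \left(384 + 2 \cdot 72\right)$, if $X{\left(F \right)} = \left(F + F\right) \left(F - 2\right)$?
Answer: $304128$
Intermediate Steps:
$X{\left(F \right)} = 2 F \left(-2 + F\right)$
$X{\left(-16 \right)} \left(384 + 2 \cdot 72\right) = 2 \left(-16\right) \left(-2 - 16\right) \left(384 + 2 \cdot 72\right) = 2 \left(-16\right) \left(-18\right) \left(384 + 144\right) = 576 \cdot 528 = 304128$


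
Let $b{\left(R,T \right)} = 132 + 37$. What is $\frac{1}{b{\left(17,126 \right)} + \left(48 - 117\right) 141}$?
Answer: $- \frac{1}{9560} \approx -0.0001046$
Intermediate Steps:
$b{\left(R,T \right)} = 169$
$\frac{1}{b{\left(17,126 \right)} + \left(48 - 117\right) 141} = \frac{1}{169 + \left(48 - 117\right) 141} = \frac{1}{169 - 9729} = \frac{1}{-9560} = - \frac{1}{9560}$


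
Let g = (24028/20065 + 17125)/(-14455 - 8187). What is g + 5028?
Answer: 2283935741287/454311730 ≈ 5027.2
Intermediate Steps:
g = -343637153/454311730 (g = (24028*(1/20065) + 17125)/(-22642) = (24028/20065 + 17125)*(-1/22642) = (343637153/20065)*(-1/22642) = -343637153/454311730 ≈ -0.75639)
g + 5028 = -343637153/454311730 + 5028 = 2283935741287/454311730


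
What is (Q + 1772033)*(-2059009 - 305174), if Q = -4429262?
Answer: 6282175628907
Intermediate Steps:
(Q + 1772033)*(-2059009 - 305174) = (-4429262 + 1772033)*(-2059009 - 305174) = -2657229*(-2364183) = 6282175628907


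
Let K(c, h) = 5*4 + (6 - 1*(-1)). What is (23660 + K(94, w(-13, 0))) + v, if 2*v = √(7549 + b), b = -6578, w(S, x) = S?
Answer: 23687 + √971/2 ≈ 23703.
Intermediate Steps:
v = √971/2 (v = √(7549 - 6578)/2 = √971/2 ≈ 15.580)
K(c, h) = 27 (K(c, h) = 20 + (6 + 1) = 20 + 7 = 27)
(23660 + K(94, w(-13, 0))) + v = (23660 + 27) + √971/2 = 23687 + √971/2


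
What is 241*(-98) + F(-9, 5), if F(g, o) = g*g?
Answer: -23537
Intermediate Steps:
F(g, o) = g**2
241*(-98) + F(-9, 5) = 241*(-98) + (-9)**2 = -23618 + 81 = -23537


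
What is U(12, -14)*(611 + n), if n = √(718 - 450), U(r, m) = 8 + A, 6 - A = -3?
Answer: 10387 + 34*√67 ≈ 10665.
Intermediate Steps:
A = 9 (A = 6 - 1*(-3) = 6 + 3 = 9)
U(r, m) = 17 (U(r, m) = 8 + 9 = 17)
n = 2*√67 (n = √268 = 2*√67 ≈ 16.371)
U(12, -14)*(611 + n) = 17*(611 + 2*√67) = 10387 + 34*√67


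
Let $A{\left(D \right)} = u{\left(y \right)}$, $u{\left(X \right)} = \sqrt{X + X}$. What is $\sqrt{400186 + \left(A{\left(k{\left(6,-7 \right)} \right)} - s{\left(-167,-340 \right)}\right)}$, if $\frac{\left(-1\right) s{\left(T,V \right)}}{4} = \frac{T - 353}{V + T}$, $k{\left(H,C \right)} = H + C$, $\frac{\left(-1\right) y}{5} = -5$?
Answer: $\frac{\sqrt{608689146 + 7605 \sqrt{2}}}{39} \approx 632.61$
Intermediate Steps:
$y = 25$ ($y = \left(-5\right) \left(-5\right) = 25$)
$k{\left(H,C \right)} = C + H$
$s{\left(T,V \right)} = - \frac{4 \left(-353 + T\right)}{T + V}$ ($s{\left(T,V \right)} = - 4 \frac{T - 353}{V + T} = - 4 \frac{-353 + T}{T + V} = - \frac{4 \left(-353 + T\right)}{T + V}$)
$u{\left(X \right)} = \sqrt{2} \sqrt{X}$ ($u{\left(X \right)} = \sqrt{2 X} = \sqrt{2} \sqrt{X}$)
$A{\left(D \right)} = 5 \sqrt{2}$ ($A{\left(D \right)} = \sqrt{2} \sqrt{25} = \sqrt{2} \cdot 5 = 5 \sqrt{2}$)
$\sqrt{400186 + \left(A{\left(k{\left(6,-7 \right)} \right)} - s{\left(-167,-340 \right)}\right)} = \sqrt{400186 + \left(5 \sqrt{2} - \frac{4 \left(353 - -167\right)}{-167 - 340}\right)} = \sqrt{400186 + \left(5 \sqrt{2} - \frac{4 \left(353 + 167\right)}{-507}\right)} = \sqrt{400186 + \left(5 \sqrt{2} - 4 \left(- \frac{1}{507}\right) 520\right)} = \sqrt{400186 - \left(- \frac{160}{39} - 5 \sqrt{2}\right)} = \sqrt{400186 + \left(5 \sqrt{2} + \frac{160}{39}\right)} = \sqrt{400186 + \left(\frac{160}{39} + 5 \sqrt{2}\right)} = \sqrt{\frac{15607414}{39} + 5 \sqrt{2}}$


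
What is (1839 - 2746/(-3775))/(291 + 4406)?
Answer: 631361/1611925 ≈ 0.39168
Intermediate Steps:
(1839 - 2746/(-3775))/(291 + 4406) = (1839 - 2746*(-1/3775))/4697 = (1839 + 2746/3775)*(1/4697) = (6944971/3775)*(1/4697) = 631361/1611925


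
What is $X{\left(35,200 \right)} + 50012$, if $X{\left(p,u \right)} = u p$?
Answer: $57012$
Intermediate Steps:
$X{\left(p,u \right)} = p u$
$X{\left(35,200 \right)} + 50012 = 35 \cdot 200 + 50012 = 7000 + 50012 = 57012$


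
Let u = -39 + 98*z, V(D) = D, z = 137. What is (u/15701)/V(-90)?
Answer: -13387/1413090 ≈ -0.0094736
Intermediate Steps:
u = 13387 (u = -39 + 98*137 = -39 + 13426 = 13387)
(u/15701)/V(-90) = (13387/15701)/(-90) = (13387*(1/15701))*(-1/90) = (13387/15701)*(-1/90) = -13387/1413090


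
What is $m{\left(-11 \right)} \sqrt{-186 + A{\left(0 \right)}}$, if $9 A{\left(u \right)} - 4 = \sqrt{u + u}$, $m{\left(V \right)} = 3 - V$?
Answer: $\frac{14 i \sqrt{1670}}{3} \approx 190.71 i$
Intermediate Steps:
$A{\left(u \right)} = \frac{4}{9} + \frac{\sqrt{2} \sqrt{u}}{9}$ ($A{\left(u \right)} = \frac{4}{9} + \frac{\sqrt{u + u}}{9} = \frac{4}{9} + \frac{\sqrt{2 u}}{9} = \frac{4}{9} + \frac{\sqrt{2} \sqrt{u}}{9}$)
$m{\left(-11 \right)} \sqrt{-186 + A{\left(0 \right)}} = \left(3 - -11\right) \sqrt{-186 + \left(\frac{4}{9} + \frac{\sqrt{2} \sqrt{0}}{9}\right)} = \left(3 + 11\right) \sqrt{-186 + \left(\frac{4}{9} + \frac{1}{9} \sqrt{2} \cdot 0\right)} = 14 \sqrt{-186 + \left(\frac{4}{9} + 0\right)} = 14 \sqrt{-186 + \frac{4}{9}} = 14 \sqrt{- \frac{1670}{9}} = 14 \frac{i \sqrt{1670}}{3} = \frac{14 i \sqrt{1670}}{3}$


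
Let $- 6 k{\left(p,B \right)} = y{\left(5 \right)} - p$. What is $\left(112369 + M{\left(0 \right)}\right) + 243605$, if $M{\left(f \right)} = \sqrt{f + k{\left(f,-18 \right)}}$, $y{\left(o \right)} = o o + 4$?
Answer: $355974 + \frac{i \sqrt{174}}{6} \approx 3.5597 \cdot 10^{5} + 2.1985 i$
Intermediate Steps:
$y{\left(o \right)} = 4 + o^{2}$ ($y{\left(o \right)} = o^{2} + 4 = 4 + o^{2}$)
$k{\left(p,B \right)} = - \frac{29}{6} + \frac{p}{6}$ ($k{\left(p,B \right)} = - \frac{\left(4 + 5^{2}\right) - p}{6} = - \frac{\left(4 + 25\right) - p}{6} = - \frac{29 - p}{6} = - \frac{29}{6} + \frac{p}{6}$)
$M{\left(f \right)} = \sqrt{- \frac{29}{6} + \frac{7 f}{6}}$ ($M{\left(f \right)} = \sqrt{f + \left(- \frac{29}{6} + \frac{f}{6}\right)} = \sqrt{- \frac{29}{6} + \frac{7 f}{6}}$)
$\left(112369 + M{\left(0 \right)}\right) + 243605 = \left(112369 + \frac{\sqrt{-174 + 42 \cdot 0}}{6}\right) + 243605 = \left(112369 + \frac{\sqrt{-174 + 0}}{6}\right) + 243605 = \left(112369 + \frac{\sqrt{-174}}{6}\right) + 243605 = \left(112369 + \frac{i \sqrt{174}}{6}\right) + 243605 = 355974 + \frac{i \sqrt{174}}{6}$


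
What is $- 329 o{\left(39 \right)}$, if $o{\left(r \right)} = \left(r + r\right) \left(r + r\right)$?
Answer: $-2001636$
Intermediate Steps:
$o{\left(r \right)} = 4 r^{2}$ ($o{\left(r \right)} = 2 r 2 r = 4 r^{2}$)
$- 329 o{\left(39 \right)} = - 329 \cdot 4 \cdot 39^{2} = - 329 \cdot 4 \cdot 1521 = \left(-329\right) 6084 = -2001636$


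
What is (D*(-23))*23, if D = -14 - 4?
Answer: 9522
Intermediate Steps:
D = -18
(D*(-23))*23 = -18*(-23)*23 = 414*23 = 9522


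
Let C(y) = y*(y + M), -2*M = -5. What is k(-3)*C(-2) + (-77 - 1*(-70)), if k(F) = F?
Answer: -4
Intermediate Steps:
M = 5/2 (M = -1/2*(-5) = 5/2 ≈ 2.5000)
C(y) = y*(5/2 + y) (C(y) = y*(y + 5/2) = y*(5/2 + y))
k(-3)*C(-2) + (-77 - 1*(-70)) = -3*(-2)*(5 + 2*(-2))/2 + (-77 - 1*(-70)) = -3*(-2)*(5 - 4)/2 + (-77 + 70) = -3*(-2)/2 - 7 = -3*(-1) - 7 = 3 - 7 = -4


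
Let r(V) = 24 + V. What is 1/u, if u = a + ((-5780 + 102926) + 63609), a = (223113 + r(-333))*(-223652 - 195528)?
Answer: -1/93394819965 ≈ -1.0707e-11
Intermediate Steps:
a = -93394980720 (a = (223113 + (24 - 333))*(-223652 - 195528) = (223113 - 309)*(-419180) = 222804*(-419180) = -93394980720)
u = -93394819965 (u = -93394980720 + ((-5780 + 102926) + 63609) = -93394980720 + (97146 + 63609) = -93394980720 + 160755 = -93394819965)
1/u = 1/(-93394819965) = -1/93394819965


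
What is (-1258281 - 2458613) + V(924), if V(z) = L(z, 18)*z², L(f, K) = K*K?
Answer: 272906530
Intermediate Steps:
L(f, K) = K²
V(z) = 324*z² (V(z) = 18²*z² = 324*z²)
(-1258281 - 2458613) + V(924) = (-1258281 - 2458613) + 324*924² = -3716894 + 324*853776 = -3716894 + 276623424 = 272906530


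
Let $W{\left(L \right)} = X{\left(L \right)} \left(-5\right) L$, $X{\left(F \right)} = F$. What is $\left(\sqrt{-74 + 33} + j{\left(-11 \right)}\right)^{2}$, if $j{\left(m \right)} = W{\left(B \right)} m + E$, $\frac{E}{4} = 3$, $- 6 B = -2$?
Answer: $\frac{23248}{81} + \frac{326 i \sqrt{41}}{9} \approx 287.01 + 231.94 i$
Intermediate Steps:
$B = \frac{1}{3}$ ($B = \left(- \frac{1}{6}\right) \left(-2\right) = \frac{1}{3} \approx 0.33333$)
$E = 12$ ($E = 4 \cdot 3 = 12$)
$W{\left(L \right)} = - 5 L^{2}$ ($W{\left(L \right)} = L \left(-5\right) L = - 5 L L = - 5 L^{2}$)
$j{\left(m \right)} = 12 - \frac{5 m}{9}$ ($j{\left(m \right)} = - \frac{5}{9} m + 12 = \left(-5\right) \frac{1}{9} m + 12 = - \frac{5 m}{9} + 12 = 12 - \frac{5 m}{9}$)
$\left(\sqrt{-74 + 33} + j{\left(-11 \right)}\right)^{2} = \left(\sqrt{-74 + 33} + \left(12 - - \frac{55}{9}\right)\right)^{2} = \left(\sqrt{-41} + \left(12 + \frac{55}{9}\right)\right)^{2} = \left(i \sqrt{41} + \frac{163}{9}\right)^{2} = \left(\frac{163}{9} + i \sqrt{41}\right)^{2}$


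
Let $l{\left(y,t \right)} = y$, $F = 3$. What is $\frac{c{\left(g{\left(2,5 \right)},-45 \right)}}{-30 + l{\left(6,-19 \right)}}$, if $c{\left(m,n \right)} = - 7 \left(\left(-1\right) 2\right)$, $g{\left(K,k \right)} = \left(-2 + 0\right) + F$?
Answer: $- \frac{7}{12} \approx -0.58333$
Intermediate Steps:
$g{\left(K,k \right)} = 1$ ($g{\left(K,k \right)} = \left(-2 + 0\right) + 3 = -2 + 3 = 1$)
$c{\left(m,n \right)} = 14$ ($c{\left(m,n \right)} = \left(-7\right) \left(-2\right) = 14$)
$\frac{c{\left(g{\left(2,5 \right)},-45 \right)}}{-30 + l{\left(6,-19 \right)}} = \frac{14}{-30 + 6} = \frac{14}{-24} = 14 \left(- \frac{1}{24}\right) = - \frac{7}{12}$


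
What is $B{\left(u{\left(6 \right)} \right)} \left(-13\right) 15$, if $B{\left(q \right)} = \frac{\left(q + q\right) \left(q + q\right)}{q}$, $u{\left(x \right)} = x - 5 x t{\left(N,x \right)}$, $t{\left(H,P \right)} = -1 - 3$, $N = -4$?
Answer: $-561600$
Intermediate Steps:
$t{\left(H,P \right)} = -4$
$u{\left(x \right)} = 20 x^{2}$ ($u{\left(x \right)} = x - 5 x \left(-4\right) = x 20 x = 20 x^{2}$)
$B{\left(q \right)} = 4 q$ ($B{\left(q \right)} = \frac{2 q 2 q}{q} = \frac{4 q^{2}}{q} = 4 q$)
$B{\left(u{\left(6 \right)} \right)} \left(-13\right) 15 = 4 \cdot 20 \cdot 6^{2} \left(-13\right) 15 = 4 \cdot 20 \cdot 36 \left(-13\right) 15 = 4 \cdot 720 \left(-13\right) 15 = 2880 \left(-13\right) 15 = \left(-37440\right) 15 = -561600$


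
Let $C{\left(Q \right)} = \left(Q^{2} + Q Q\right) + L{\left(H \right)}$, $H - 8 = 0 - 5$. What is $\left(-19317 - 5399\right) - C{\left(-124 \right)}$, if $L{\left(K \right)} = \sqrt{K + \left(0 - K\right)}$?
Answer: $-55468$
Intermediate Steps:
$H = 3$ ($H = 8 + \left(0 - 5\right) = 8 - 5 = 3$)
$L{\left(K \right)} = 0$ ($L{\left(K \right)} = \sqrt{K - K} = \sqrt{0} = 0$)
$C{\left(Q \right)} = 2 Q^{2}$ ($C{\left(Q \right)} = \left(Q^{2} + Q Q\right) + 0 = \left(Q^{2} + Q^{2}\right) + 0 = 2 Q^{2} + 0 = 2 Q^{2}$)
$\left(-19317 - 5399\right) - C{\left(-124 \right)} = \left(-19317 - 5399\right) - 2 \left(-124\right)^{2} = \left(-19317 - 5399\right) - 2 \cdot 15376 = -24716 - 30752 = -55468$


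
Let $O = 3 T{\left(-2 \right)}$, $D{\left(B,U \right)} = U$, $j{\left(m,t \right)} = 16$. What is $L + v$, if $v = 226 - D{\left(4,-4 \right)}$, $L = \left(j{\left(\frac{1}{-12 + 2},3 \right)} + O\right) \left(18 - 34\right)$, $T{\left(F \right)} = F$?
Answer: $70$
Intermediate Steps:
$O = -6$ ($O = 3 \left(-2\right) = -6$)
$L = -160$ ($L = \left(16 - 6\right) \left(18 - 34\right) = 10 \left(-16\right) = -160$)
$v = 230$ ($v = 226 - -4 = 226 + 4 = 230$)
$L + v = -160 + 230 = 70$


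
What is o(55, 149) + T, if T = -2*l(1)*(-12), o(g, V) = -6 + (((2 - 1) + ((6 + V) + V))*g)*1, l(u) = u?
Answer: 16793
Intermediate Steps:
o(g, V) = -6 + g*(7 + 2*V) (o(g, V) = -6 + ((1 + (6 + 2*V))*g)*1 = -6 + ((7 + 2*V)*g)*1 = -6 + (g*(7 + 2*V))*1 = -6 + g*(7 + 2*V))
T = 24 (T = -2*1*(-12) = -2*(-12) = 24)
o(55, 149) + T = (-6 + 7*55 + 2*149*55) + 24 = (-6 + 385 + 16390) + 24 = 16769 + 24 = 16793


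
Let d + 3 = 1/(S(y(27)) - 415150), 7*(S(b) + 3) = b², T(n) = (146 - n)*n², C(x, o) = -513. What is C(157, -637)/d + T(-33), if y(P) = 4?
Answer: 1700932792347/8718172 ≈ 1.9510e+5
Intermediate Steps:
T(n) = n²*(146 - n)
S(b) = -3 + b²/7
d = -8718172/2906055 (d = -3 + 1/((-3 + (⅐)*4²) - 415150) = -3 + 1/((-3 + (⅐)*16) - 415150) = -3 + 1/((-3 + 16/7) - 415150) = -3 + 1/(-5/7 - 415150) = -3 + 1/(-2906055/7) = -3 - 7/2906055 = -8718172/2906055 ≈ -3.0000)
C(157, -637)/d + T(-33) = -513/(-8718172/2906055) + (-33)²*(146 - 1*(-33)) = -513*(-2906055/8718172) + 1089*(146 + 33) = 1490806215/8718172 + 1089*179 = 1490806215/8718172 + 194931 = 1700932792347/8718172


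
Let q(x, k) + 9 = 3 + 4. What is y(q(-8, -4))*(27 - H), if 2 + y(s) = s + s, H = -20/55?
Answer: -1806/11 ≈ -164.18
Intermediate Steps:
H = -4/11 (H = -20*1/55 = -4/11 ≈ -0.36364)
q(x, k) = -2 (q(x, k) = -9 + (3 + 4) = -9 + 7 = -2)
y(s) = -2 + 2*s (y(s) = -2 + (s + s) = -2 + 2*s)
y(q(-8, -4))*(27 - H) = (-2 + 2*(-2))*(27 - 1*(-4/11)) = (-2 - 4)*(27 + 4/11) = -6*301/11 = -1806/11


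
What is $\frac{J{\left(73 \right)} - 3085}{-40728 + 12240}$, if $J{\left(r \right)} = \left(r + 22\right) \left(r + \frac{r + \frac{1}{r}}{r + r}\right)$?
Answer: $- \frac{6923275}{50604184} \approx -0.13681$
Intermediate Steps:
$J{\left(r \right)} = \left(22 + r\right) \left(r + \frac{r + \frac{1}{r}}{2 r}\right)$
$\frac{J{\left(73 \right)} - 3085}{-40728 + 12240} = \frac{\left(11 + 73^{2} + \frac{1}{2 \cdot 73} + \frac{11}{5329} + \frac{45}{2} \cdot 73\right) - 3085}{-40728 + 12240} = \frac{\left(11 + 5329 + \frac{1}{2} \cdot \frac{1}{73} + 11 \cdot \frac{1}{5329} + \frac{3285}{2}\right) - 3085}{-28488} = \left(\left(11 + 5329 + \frac{1}{146} + \frac{11}{5329} + \frac{3285}{2}\right) - 3085\right) \left(- \frac{1}{28488}\right) = \left(\frac{37209790}{5329} - 3085\right) \left(- \frac{1}{28488}\right) = \frac{20769825}{5329} \left(- \frac{1}{28488}\right) = - \frac{6923275}{50604184}$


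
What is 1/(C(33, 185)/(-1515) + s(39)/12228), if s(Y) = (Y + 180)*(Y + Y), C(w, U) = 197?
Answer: 3087570/3911719 ≈ 0.78931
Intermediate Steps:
s(Y) = 2*Y*(180 + Y) (s(Y) = (180 + Y)*(2*Y) = 2*Y*(180 + Y))
1/(C(33, 185)/(-1515) + s(39)/12228) = 1/(197/(-1515) + (2*39*(180 + 39))/12228) = 1/(197*(-1/1515) + (2*39*219)*(1/12228)) = 1/(-197/1515 + 17082*(1/12228)) = 1/(-197/1515 + 2847/2038) = 1/(3911719/3087570) = 3087570/3911719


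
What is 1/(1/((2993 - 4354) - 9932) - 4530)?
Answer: -11293/51157291 ≈ -0.00022075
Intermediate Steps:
1/(1/((2993 - 4354) - 9932) - 4530) = 1/(1/(-1361 - 9932) - 4530) = 1/(1/(-11293) - 4530) = 1/(-1/11293 - 4530) = 1/(-51157291/11293) = -11293/51157291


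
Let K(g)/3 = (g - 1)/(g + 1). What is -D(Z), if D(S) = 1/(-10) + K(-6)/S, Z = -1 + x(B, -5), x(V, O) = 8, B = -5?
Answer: -½ ≈ -0.50000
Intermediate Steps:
K(g) = 3*(-1 + g)/(1 + g) (K(g) = 3*((g - 1)/(g + 1)) = 3*((-1 + g)/(1 + g)) = 3*(-1 + g)/(1 + g))
Z = 7 (Z = -1 + 8 = 7)
D(S) = -⅒ + 21/(5*S) (D(S) = 1/(-10) + (3*(-1 - 6)/(1 - 6))/S = 1*(-⅒) + (3*(-7)/(-5))/S = -⅒ + (3*(-⅕)*(-7))/S = -⅒ + 21/(5*S))
-D(Z) = -(42 - 1*7)/(10*7) = -(42 - 7)/(10*7) = -35/(10*7) = -1*½ = -½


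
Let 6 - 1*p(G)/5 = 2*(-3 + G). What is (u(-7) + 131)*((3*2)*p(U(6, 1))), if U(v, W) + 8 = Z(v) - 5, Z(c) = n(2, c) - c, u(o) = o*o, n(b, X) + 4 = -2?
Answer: 334800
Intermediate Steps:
n(b, X) = -6 (n(b, X) = -4 - 2 = -6)
u(o) = o²
Z(c) = -6 - c
U(v, W) = -19 - v (U(v, W) = -8 + ((-6 - v) - 5) = -8 + (-11 - v) = -19 - v)
p(G) = 60 - 10*G (p(G) = 30 - 10*(-3 + G) = 30 - 5*(-6 + 2*G) = 30 + (30 - 10*G) = 60 - 10*G)
(u(-7) + 131)*((3*2)*p(U(6, 1))) = ((-7)² + 131)*((3*2)*(60 - 10*(-19 - 1*6))) = (49 + 131)*(6*(60 - 10*(-19 - 6))) = 180*(6*(60 - 10*(-25))) = 180*(6*(60 + 250)) = 180*(6*310) = 180*1860 = 334800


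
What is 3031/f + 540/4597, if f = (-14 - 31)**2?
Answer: 15027007/9308925 ≈ 1.6143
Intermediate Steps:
f = 2025 (f = (-45)**2 = 2025)
3031/f + 540/4597 = 3031/2025 + 540/4597 = 15027007/9308925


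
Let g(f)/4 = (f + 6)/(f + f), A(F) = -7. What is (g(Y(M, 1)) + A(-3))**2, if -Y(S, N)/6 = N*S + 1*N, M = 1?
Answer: 36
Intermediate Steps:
Y(S, N) = -6*N - 6*N*S (Y(S, N) = -6*(N*S + 1*N) = -6*(N*S + N) = -6*(N + N*S) = -6*N - 6*N*S)
g(f) = 2*(6 + f)/f (g(f) = 4*((f + 6)/(f + f)) = 4*((6 + f)/((2*f))) = 4*((6 + f)*(1/(2*f))) = 4*((6 + f)/(2*f)) = 2*(6 + f)/f)
(g(Y(M, 1)) + A(-3))**2 = ((2 + 12/((-6*1*(1 + 1)))) - 7)**2 = ((2 + 12/((-6*1*2))) - 7)**2 = ((2 + 12/(-12)) - 7)**2 = ((2 + 12*(-1/12)) - 7)**2 = ((2 - 1) - 7)**2 = (1 - 7)**2 = (-6)**2 = 36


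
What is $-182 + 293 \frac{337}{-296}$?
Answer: $- \frac{152613}{296} \approx -515.58$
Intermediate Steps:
$-182 + 293 \frac{337}{-296} = -182 + 293 \cdot 337 \left(- \frac{1}{296}\right) = -182 + 293 \left(- \frac{337}{296}\right) = -182 - \frac{98741}{296} = - \frac{152613}{296}$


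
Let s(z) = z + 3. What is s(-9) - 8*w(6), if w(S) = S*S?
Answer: -294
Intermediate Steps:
s(z) = 3 + z
w(S) = S**2
s(-9) - 8*w(6) = (3 - 9) - 8*6**2 = -6 - 8*36 = -6 - 288 = -294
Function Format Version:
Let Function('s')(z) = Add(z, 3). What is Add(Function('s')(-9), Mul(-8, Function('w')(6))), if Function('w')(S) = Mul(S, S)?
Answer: -294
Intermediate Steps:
Function('s')(z) = Add(3, z)
Function('w')(S) = Pow(S, 2)
Add(Function('s')(-9), Mul(-8, Function('w')(6))) = Add(Add(3, -9), Mul(-8, Pow(6, 2))) = Add(-6, Mul(-8, 36)) = Add(-6, -288) = -294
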